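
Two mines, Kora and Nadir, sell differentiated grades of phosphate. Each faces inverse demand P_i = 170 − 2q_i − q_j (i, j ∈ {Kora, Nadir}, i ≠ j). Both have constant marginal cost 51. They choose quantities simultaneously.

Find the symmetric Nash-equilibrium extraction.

Mine Kora's profit: π = q_{Kora}(170 − 2q_{Kora} − q_{Nadir}) − 51q_{Kora}.
∂π/∂q_{Kora} = 119 − 4q_{Kora} − q_{Nadir} = 0 ⇒ q_{Kora} = 29.75 − 0.25q_{Nadir}.
The game is symmetric, so in equilibrium q_{Nadir} = q_{Kora}: the reaction function gives 1.25q_{Kora} = 29.75, hence q_{Kora} = 23.8.

23.8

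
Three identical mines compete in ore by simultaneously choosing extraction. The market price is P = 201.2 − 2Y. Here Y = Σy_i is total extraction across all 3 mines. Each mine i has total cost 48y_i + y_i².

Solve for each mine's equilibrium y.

A representative mine's profit is π_i = y_i(201.2 − 2Y) − 48y_i − y_i², with Y = y_i + Σ_{j≠i} y_j.
First-order condition: 153.2 − 6y_i − 2Σ_{j≠i} y_j = 0.
With identical mines, set every y_j = y: then 153.2 − 6y − 4y = 0, i.e. y = 153.2/10 = 15.32.

15.32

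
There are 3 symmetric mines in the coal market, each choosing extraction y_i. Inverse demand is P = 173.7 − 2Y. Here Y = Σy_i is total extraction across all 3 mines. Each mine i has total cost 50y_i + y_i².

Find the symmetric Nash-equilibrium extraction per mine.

12.37

A representative mine's profit is π_i = y_i(173.7 − 2Y) − 50y_i − y_i², with Y = y_i + Σ_{j≠i} y_j.
First-order condition: 123.7 − 6y_i − 2Σ_{j≠i} y_j = 0.
In a symmetric equilibrium every mine chooses the same y, so Σ_{j≠i} y_j = 2y. The condition becomes 123.7 − 10y = 0, giving y = 123.7/10 = 12.37.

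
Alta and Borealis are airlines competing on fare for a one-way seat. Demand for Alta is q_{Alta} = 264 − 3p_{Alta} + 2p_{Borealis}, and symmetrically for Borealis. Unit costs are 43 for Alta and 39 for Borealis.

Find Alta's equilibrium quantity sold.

163.5

Alta's profit: π = (p_{Alta} − 43)(264 − 3p_{Alta} + 2p_{Borealis}).
∂π/∂p_{Alta} = 393 − 6p_{Alta} + 2p_{Borealis} = 0 ⇒ p_{Alta} = 65.5 + (1/3)p_{Borealis}.
Similarly p_{Borealis} = 63.5 + (1/3)p_{Alta}.
Plugging p_{Borealis} into Alta's best response: p_{Alta} = 65.5 + (1/3)(63.5 + (1/3)p_{Alta}) ⇒ (8/9)p_{Alta} = 260/3, so p_{Alta} = 97.5.
Then p_{Borealis} = 63.5 + (1/3)·97.5 = 96.
q_{Alta} = 264 − 3·97.5 + 2·96 = 163.5.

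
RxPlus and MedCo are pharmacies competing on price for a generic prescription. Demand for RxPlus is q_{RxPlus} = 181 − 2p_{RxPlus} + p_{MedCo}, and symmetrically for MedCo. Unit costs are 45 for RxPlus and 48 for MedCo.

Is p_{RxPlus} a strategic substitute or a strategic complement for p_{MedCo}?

RxPlus's profit: π = (p_{RxPlus} − 45)(181 − 2p_{RxPlus} + p_{MedCo}).
∂π/∂p_{RxPlus} = 271 − 4p_{RxPlus} + p_{MedCo} = 0 ⇒ p_{RxPlus} = 67.75 + 0.25p_{MedCo}.
The best-response slope dp_{RxPlus}/dp_{MedCo} = 0.25 > 0: the reaction function is upward-sloping, so the choices are strategic complements.

strategic complements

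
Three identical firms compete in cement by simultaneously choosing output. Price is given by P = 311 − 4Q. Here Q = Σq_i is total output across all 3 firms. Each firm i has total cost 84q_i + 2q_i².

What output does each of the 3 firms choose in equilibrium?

11.35

A representative firm's profit is π_i = q_i(311 − 4Q) − 84q_i − 2q_i², with Q = q_i + Σ_{j≠i} q_j.
First-order condition: 227 − 12q_i − 4Σ_{j≠i} q_j = 0.
Imposing symmetry (q_j = q for all j) turns Σ_{j≠i} q_j into 2q, so 227 = 20q and q = 11.35.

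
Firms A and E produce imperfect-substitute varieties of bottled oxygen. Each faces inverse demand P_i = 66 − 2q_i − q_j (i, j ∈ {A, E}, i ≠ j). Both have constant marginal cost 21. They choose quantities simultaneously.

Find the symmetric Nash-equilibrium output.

Firm A's profit: π = q_A(66 − 2q_A − q_E) − 21q_A.
∂π/∂q_A = 45 − 4q_A − q_E = 0 ⇒ q_A = 11.25 − 0.25q_E.
By symmetry q_E = q_A; substituting into the reaction function, 1.25q_A = 11.25 and q_A = 9.

9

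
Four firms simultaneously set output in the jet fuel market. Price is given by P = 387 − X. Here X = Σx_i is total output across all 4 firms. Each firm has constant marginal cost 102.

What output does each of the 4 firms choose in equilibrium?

A representative firm's profit is π_i = x_i(387 − X) − 102x_i, with X = x_i + Σ_{j≠i} x_j.
First-order condition: 285 − 2x_i − Σ_{j≠i} x_j = 0.
With identical firms, set every x_j = x: then 285 − 2x − 3x = 0, i.e. x = 285/5 = 57.

57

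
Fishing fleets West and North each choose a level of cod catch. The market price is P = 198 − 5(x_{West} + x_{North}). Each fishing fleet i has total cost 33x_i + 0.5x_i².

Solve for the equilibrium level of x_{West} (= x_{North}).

Fishing fleet West's profit: π = x_{West}(198 − 5(x_{West} + x_{North})) − 33x_{West} − 0.5x_{West}².
∂π/∂x_{West} = 165 − 11x_{West} − 5x_{North} = 0, so x_{West} = 15 − (5/11)x_{North}.
The game is symmetric, so in equilibrium x_{North} = x_{West}: the reaction function gives (16/11)x_{West} = 15, hence x_{West} = 10.3125.

10.3125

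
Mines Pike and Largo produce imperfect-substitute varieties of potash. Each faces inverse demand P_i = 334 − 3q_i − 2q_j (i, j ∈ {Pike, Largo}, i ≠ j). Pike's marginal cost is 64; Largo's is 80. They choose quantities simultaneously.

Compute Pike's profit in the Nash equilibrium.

3622.6875

Mine Pike's profit: π = q_{Pike}(334 − 3q_{Pike} − 2q_{Largo}) − 64q_{Pike}.
∂π/∂q_{Pike} = 270 − 6q_{Pike} − 2q_{Largo} = 0 ⇒ q_{Pike} = 45 − (1/3)q_{Largo}.
Similarly q_{Largo} = 127/3 − (1/3)q_{Pike}.
Substituting the second reaction function into the first: q_{Pike} = 45 − (1/3)(127/3 − (1/3)q_{Pike}), which gives (8/9)q_{Pike} = 278/9 ⇒ q_{Pike} = 34.75.
Then q_{Largo} = 127/3 − (1/3)·34.75 = 30.75.
P_{Pike} = 334 − 3·34.75 − 2·30.75 = 168.25.
Profit = (168.25 − 64)·34.75 = 3622.6875.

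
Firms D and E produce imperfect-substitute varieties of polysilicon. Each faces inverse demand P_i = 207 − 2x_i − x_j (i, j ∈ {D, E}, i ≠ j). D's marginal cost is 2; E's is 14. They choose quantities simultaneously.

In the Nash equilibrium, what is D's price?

Firm D's profit: π = x_D(207 − 2x_D − x_E) − 2x_D.
∂π/∂x_D = 205 − 4x_D − x_E = 0 ⇒ x_D = 51.25 − 0.25x_E.
Similarly x_E = 48.25 − 0.25x_D.
Plugging x_E into D's best response: x_D = 51.25 − 0.25(48.25 − 0.25x_D) ⇒ 0.9375x_D = 39.1875, so x_D = 41.8.
Then x_E = 48.25 − 0.25·41.8 = 37.8.
P_D = 207 − 2·41.8 − 37.8 = 85.6.

85.6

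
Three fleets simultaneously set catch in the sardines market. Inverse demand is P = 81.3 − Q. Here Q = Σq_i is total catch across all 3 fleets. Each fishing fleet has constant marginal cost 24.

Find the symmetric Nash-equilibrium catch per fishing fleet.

14.325

A representative fishing fleet's profit is π_i = q_i(81.3 − Q) − 24q_i, with Q = q_i + Σ_{j≠i} q_j.
First-order condition: 57.3 − 2q_i − Σ_{j≠i} q_j = 0.
Imposing symmetry (q_j = q for all j) turns Σ_{j≠i} q_j into 2q, so 57.3 = 4q and q = 14.325.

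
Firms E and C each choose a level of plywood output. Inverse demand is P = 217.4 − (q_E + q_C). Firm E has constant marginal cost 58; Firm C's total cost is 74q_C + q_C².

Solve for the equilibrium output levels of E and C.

70.6, 18.2

Firm E's profit: π = q_E(217.4 − (q_E + q_C)) − 58q_E.
∂π/∂q_E = 159.4 − 2q_E − q_C = 0, so q_E = 79.7 − 0.5q_C.
For C: ∂π/∂q_C = 143.4 − 4q_C − q_E = 0 ⇒ q_C = 35.85 − 0.25q_E.
Solving the two reaction functions simultaneously: (1 − (−0.5)(−0.25))q_E = 79.7 − 0.5·35.85, so 0.875q_E = 61.775 and q_E = 70.6.
Then q_C = 35.85 − 0.25·70.6 = 18.2.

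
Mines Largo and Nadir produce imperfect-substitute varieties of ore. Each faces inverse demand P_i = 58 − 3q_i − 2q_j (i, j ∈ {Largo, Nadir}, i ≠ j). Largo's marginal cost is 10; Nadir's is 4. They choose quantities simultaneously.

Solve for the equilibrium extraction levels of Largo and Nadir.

Mine Largo's profit: π = q_{Largo}(58 − 3q_{Largo} − 2q_{Nadir}) − 10q_{Largo}.
∂π/∂q_{Largo} = 48 − 6q_{Largo} − 2q_{Nadir} = 0 ⇒ q_{Largo} = 8 − (1/3)q_{Nadir}.
Similarly q_{Nadir} = 9 − (1/3)q_{Largo}.
Solving the two reaction functions simultaneously: (1 − (−1/3)(−1/3))q_{Largo} = 8 − (1/3)·9, so (8/9)q_{Largo} = 5 and q_{Largo} = 5.625.
Then q_{Nadir} = 9 − (1/3)·5.625 = 7.125.

5.625, 7.125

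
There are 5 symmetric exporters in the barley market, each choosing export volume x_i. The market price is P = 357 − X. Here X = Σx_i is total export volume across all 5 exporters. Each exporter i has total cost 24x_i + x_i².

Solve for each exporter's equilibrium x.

A representative exporter's profit is π_i = x_i(357 − X) − 24x_i − x_i², with X = x_i + Σ_{j≠i} x_j.
First-order condition: 333 − 4x_i − Σ_{j≠i} x_j = 0.
Imposing symmetry (x_j = x for all j) turns Σ_{j≠i} x_j into 4x, so 333 = 8x and x = 41.625.

41.625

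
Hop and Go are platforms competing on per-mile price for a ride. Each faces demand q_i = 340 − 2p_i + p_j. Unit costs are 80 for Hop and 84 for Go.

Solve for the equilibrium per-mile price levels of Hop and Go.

Hop's profit: π = (p_{Hop} − 80)(340 − 2p_{Hop} + p_{Go}).
∂π/∂p_{Hop} = 500 − 4p_{Hop} + p_{Go} = 0 ⇒ p_{Hop} = 125 + 0.25p_{Go}.
Similarly p_{Go} = 127 + 0.25p_{Hop}.
Substituting the second reaction function into the first: p_{Hop} = 125 + 0.25(127 + 0.25p_{Hop}), which gives 0.9375p_{Hop} = 156.75 ⇒ p_{Hop} = 167.2.
Then p_{Go} = 127 + 0.25·167.2 = 168.8.

167.2, 168.8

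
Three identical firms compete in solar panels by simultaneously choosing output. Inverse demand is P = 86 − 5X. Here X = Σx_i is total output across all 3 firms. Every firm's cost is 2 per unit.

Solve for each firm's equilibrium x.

A representative firm's profit is π_i = x_i(86 − 5X) − 2x_i, with X = x_i + Σ_{j≠i} x_j.
First-order condition: 84 − 10x_i − 5Σ_{j≠i} x_j = 0.
Imposing symmetry (x_j = x for all j) turns Σ_{j≠i} x_j into 2x, so 84 = 20x and x = 4.2.

4.2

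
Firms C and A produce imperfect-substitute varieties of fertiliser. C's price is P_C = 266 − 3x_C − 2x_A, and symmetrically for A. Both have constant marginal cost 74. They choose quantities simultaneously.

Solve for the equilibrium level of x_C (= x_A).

24

Firm C's profit: π = x_C(266 − 3x_C − 2x_A) − 74x_C.
∂π/∂x_C = 192 − 6x_C − 2x_A = 0 ⇒ x_C = 32 − (1/3)x_A.
Setting x_C = x_A in the reaction function: x_C = 32 − (1/3)x_C, so x_C = 32 / (4/3) = 24.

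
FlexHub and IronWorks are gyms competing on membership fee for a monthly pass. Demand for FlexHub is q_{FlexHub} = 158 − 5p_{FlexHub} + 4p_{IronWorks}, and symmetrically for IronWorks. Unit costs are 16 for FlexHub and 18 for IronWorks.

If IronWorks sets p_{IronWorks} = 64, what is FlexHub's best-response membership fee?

49.4

FlexHub's profit: π = (p_{FlexHub} − 16)(158 − 5p_{FlexHub} + 4p_{IronWorks}).
∂π/∂p_{FlexHub} = 238 − 10p_{FlexHub} + 4p_{IronWorks} = 0 ⇒ p_{FlexHub} = 23.8 + 0.4p_{IronWorks}.
At p_{IronWorks} = 64: p_{FlexHub} = 23.8 + 0.4·64 = 49.4.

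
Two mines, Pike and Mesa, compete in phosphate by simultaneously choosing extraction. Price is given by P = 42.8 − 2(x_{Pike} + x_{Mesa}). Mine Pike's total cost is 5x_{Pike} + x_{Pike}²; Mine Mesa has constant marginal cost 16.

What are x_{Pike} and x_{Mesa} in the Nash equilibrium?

4.88, 4.26

Mine Pike's profit: π = x_{Pike}(42.8 − 2(x_{Pike} + x_{Mesa})) − 5x_{Pike} − x_{Pike}².
∂π/∂x_{Pike} = 37.8 − 6x_{Pike} − 2x_{Mesa} = 0, so x_{Pike} = 6.3 − (1/3)x_{Mesa}.
For Mesa: ∂π/∂x_{Mesa} = 26.8 − 4x_{Mesa} − 2x_{Pike} = 0 ⇒ x_{Mesa} = 6.7 − 0.5x_{Pike}.
Solving the two reaction functions simultaneously: (1 − (−1/3)(−0.5))x_{Pike} = 6.3 − (1/3)·6.7, so (5/6)x_{Pike} = 61/15 and x_{Pike} = 4.88.
Then x_{Mesa} = 6.7 − 0.5·4.88 = 4.26.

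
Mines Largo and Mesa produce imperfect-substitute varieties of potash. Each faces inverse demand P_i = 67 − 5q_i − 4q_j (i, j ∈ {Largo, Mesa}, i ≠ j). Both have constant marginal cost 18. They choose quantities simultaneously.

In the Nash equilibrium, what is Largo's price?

35.5

Mine Largo's profit: π = q_{Largo}(67 − 5q_{Largo} − 4q_{Mesa}) − 18q_{Largo}.
∂π/∂q_{Largo} = 49 − 10q_{Largo} − 4q_{Mesa} = 0 ⇒ q_{Largo} = 4.9 − 0.4q_{Mesa}.
By symmetry q_{Mesa} = q_{Largo}; substituting into the reaction function, 1.4q_{Largo} = 4.9 and q_{Largo} = 3.5.
P_{Largo} = 67 − 5·3.5 − 4·3.5 = 35.5.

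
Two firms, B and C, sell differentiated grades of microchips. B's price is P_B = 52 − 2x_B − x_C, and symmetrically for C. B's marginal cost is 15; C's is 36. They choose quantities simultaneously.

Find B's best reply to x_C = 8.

7.25

Firm B's profit: π = x_B(52 − 2x_B − x_C) − 15x_B.
∂π/∂x_B = 37 − 4x_B − x_C = 0 ⇒ x_B = 9.25 − 0.25x_C.
At x_C = 8: x_B = 9.25 − 0.25·8 = 7.25.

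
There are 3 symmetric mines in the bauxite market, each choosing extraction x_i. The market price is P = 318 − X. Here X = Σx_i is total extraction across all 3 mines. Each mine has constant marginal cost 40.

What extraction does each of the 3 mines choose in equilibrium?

69.5

A representative mine's profit is π_i = x_i(318 − X) − 40x_i, with X = x_i + Σ_{j≠i} x_j.
First-order condition: 278 − 2x_i − Σ_{j≠i} x_j = 0.
In a symmetric equilibrium every mine chooses the same x, so Σ_{j≠i} x_j = 2x. The condition becomes 278 − 4x = 0, giving x = 278/4 = 69.5.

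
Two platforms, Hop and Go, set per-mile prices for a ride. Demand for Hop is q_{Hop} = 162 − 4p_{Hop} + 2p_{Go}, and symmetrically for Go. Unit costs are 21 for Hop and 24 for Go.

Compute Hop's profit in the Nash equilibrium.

Hop's profit: π = (p_{Hop} − 21)(162 − 4p_{Hop} + 2p_{Go}).
∂π/∂p_{Hop} = 246 − 8p_{Hop} + 2p_{Go} = 0 ⇒ p_{Hop} = 30.75 + 0.25p_{Go}.
Similarly p_{Go} = 32.25 + 0.25p_{Hop}.
Plugging p_{Go} into Hop's best response: p_{Hop} = 30.75 + 0.25(32.25 + 0.25p_{Hop}) ⇒ 0.9375p_{Hop} = 38.8125, so p_{Hop} = 41.4.
Then p_{Go} = 32.25 + 0.25·41.4 = 42.6.
q_{Hop} = 162 − 4·41.4 + 2·42.6 = 81.6.
Profit = (41.4 − 21)·81.6 = 1664.64.

1664.64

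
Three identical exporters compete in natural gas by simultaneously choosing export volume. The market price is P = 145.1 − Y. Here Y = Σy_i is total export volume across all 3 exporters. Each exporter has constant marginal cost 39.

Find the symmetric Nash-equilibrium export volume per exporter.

26.525

A representative exporter's profit is π_i = y_i(145.1 − Y) − 39y_i, with Y = y_i + Σ_{j≠i} y_j.
First-order condition: 106.1 − 2y_i − Σ_{j≠i} y_j = 0.
In a symmetric equilibrium every exporter chooses the same y, so Σ_{j≠i} y_j = 2y. The condition becomes 106.1 − 4y = 0, giving y = 106.1/4 = 26.525.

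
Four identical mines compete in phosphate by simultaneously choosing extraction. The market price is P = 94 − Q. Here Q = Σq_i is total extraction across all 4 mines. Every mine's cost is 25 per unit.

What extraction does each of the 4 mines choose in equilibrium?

13.8

A representative mine's profit is π_i = q_i(94 − Q) − 25q_i, with Q = q_i + Σ_{j≠i} q_j.
First-order condition: 69 − 2q_i − Σ_{j≠i} q_j = 0.
Imposing symmetry (q_j = q for all j) turns Σ_{j≠i} q_j into 3q, so 69 = 5q and q = 13.8.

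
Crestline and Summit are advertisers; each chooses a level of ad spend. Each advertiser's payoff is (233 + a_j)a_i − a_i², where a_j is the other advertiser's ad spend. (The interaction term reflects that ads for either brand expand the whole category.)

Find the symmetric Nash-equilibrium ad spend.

Crestline's payoff is (233 + a_S)a_C − a_C².
∂π/∂a_C = 233 + a_S − 2a_C = 0, so a_C = 116.5 + 0.5a_S.
Setting a_C = a_S in the reaction function: a_C = 116.5 + 0.5a_C, so a_C = 116.5 / 0.5 = 233.

233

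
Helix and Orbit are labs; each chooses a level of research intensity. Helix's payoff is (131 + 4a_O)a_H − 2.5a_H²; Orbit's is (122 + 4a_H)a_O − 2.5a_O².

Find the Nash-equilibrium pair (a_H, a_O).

Expanding Helix's payoff: 131a_H + 4a_Oa_H − 2.5a_H².
∂π/∂a_H = 131 + 4a_O − 5a_H = 0, so a_H = 26.2 + 0.8a_O.
Likewise for Orbit: a_O = 24.4 + 0.8a_H.
Solving the two reaction functions simultaneously: (1 − (0.8)(0.8))a_H = 26.2 + 0.8·24.4, so 0.36a_H = 45.72 and a_H = 127.
Then a_O = 24.4 + 0.8·127 = 126.

127, 126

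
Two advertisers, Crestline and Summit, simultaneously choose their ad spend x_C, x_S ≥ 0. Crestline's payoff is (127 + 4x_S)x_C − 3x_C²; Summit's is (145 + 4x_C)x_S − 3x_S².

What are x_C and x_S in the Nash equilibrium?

Expanding Crestline's payoff: 127x_C + 4x_Sx_C − 3x_C².
∂π/∂x_C = 127 + 4x_S − 6x_C = 0, so x_C = 127/6 + (2/3)x_S.
Likewise for Summit: x_S = 145/6 + (2/3)x_C.
Plugging x_S into Crestline's best response: x_C = 127/6 + (2/3)(145/6 + (2/3)x_C) ⇒ (5/9)x_C = 671/18, so x_C = 67.1.
Then x_S = 145/6 + (2/3)·67.1 = 68.9.

67.1, 68.9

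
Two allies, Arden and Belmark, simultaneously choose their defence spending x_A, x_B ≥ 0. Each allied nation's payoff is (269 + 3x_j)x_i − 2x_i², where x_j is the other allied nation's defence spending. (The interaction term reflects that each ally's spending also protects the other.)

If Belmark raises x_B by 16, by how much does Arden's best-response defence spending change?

12

Arden's payoff is (269 + 3x_B)x_A − 2x_A².
∂π/∂x_A = 269 + 3x_B − 4x_A = 0, so x_A = 67.25 + 0.75x_B.
The reaction-function slope is 0.75, so a 16-unit rise in x_B moves x_A by 0.75 × 16 = 12. Arden's best response rises — the actions are strategic complements.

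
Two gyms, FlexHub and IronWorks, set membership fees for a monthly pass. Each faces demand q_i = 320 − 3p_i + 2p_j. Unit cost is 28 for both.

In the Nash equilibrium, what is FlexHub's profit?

FlexHub's profit: π = (p_{FlexHub} − 28)(320 − 3p_{FlexHub} + 2p_{IronWorks}).
∂π/∂p_{FlexHub} = 404 − 6p_{FlexHub} + 2p_{IronWorks} = 0 ⇒ p_{FlexHub} = 202/3 + (1/3)p_{IronWorks}.
Setting p_{FlexHub} = p_{IronWorks} in the reaction function: p_{FlexHub} = 202/3 + (1/3)p_{FlexHub}, so p_{FlexHub} = (202/3) / (2/3) = 101.
q_{FlexHub} = 320 − 3·101 + 2·101 = 219.
Profit = (101 − 28)·219 = 15987.

15987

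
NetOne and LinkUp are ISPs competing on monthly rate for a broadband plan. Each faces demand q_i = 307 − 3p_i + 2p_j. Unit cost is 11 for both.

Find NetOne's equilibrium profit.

NetOne's profit: π = (p_{NetOne} − 11)(307 − 3p_{NetOne} + 2p_{LinkUp}).
∂π/∂p_{NetOne} = 340 − 6p_{NetOne} + 2p_{LinkUp} = 0 ⇒ p_{NetOne} = 170/3 + (1/3)p_{LinkUp}.
By symmetry p_{LinkUp} = p_{NetOne}; substituting into the reaction function, (2/3)p_{NetOne} = 170/3 and p_{NetOne} = 85.
q_{NetOne} = 307 − 3·85 + 2·85 = 222.
Profit = (85 − 11)·222 = 16428.

16428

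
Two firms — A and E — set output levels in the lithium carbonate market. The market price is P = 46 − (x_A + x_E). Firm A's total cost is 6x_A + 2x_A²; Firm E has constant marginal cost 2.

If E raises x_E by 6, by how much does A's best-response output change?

Firm A's profit: π = x_A(46 − (x_A + x_E)) − 6x_A − 2x_A².
∂π/∂x_A = 40 − 6x_A − x_E = 0, so x_A = 20/3 − (1/6)x_E.
The reaction-function slope is −1/6, so a 6-unit rise in x_E moves x_A by −1/6 × 6 = −1. A's best response falls — the actions are strategic substitutes.

-1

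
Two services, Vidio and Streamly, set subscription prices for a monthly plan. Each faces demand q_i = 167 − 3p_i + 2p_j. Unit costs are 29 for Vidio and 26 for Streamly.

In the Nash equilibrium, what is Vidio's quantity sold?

101.8125

Vidio's profit: π = (p_{Vidio} − 29)(167 − 3p_{Vidio} + 2p_{Streamly}).
∂π/∂p_{Vidio} = 254 − 6p_{Vidio} + 2p_{Streamly} = 0 ⇒ p_{Vidio} = 127/3 + (1/3)p_{Streamly}.
Similarly p_{Streamly} = 245/6 + (1/3)p_{Vidio}.
Plugging p_{Streamly} into Vidio's best response: p_{Vidio} = 127/3 + (1/3)(245/6 + (1/3)p_{Vidio}) ⇒ (8/9)p_{Vidio} = 1007/18, so p_{Vidio} = 62.9375.
Then p_{Streamly} = 245/6 + (1/3)·62.9375 = 61.8125.
q_{Vidio} = 167 − 3·62.9375 + 2·61.8125 = 101.8125.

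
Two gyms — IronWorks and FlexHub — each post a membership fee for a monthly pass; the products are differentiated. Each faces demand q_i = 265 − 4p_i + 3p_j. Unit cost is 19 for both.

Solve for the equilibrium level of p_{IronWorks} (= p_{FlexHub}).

68.2

IronWorks's profit: π = (p_{IronWorks} − 19)(265 − 4p_{IronWorks} + 3p_{FlexHub}).
∂π/∂p_{IronWorks} = 341 − 8p_{IronWorks} + 3p_{FlexHub} = 0 ⇒ p_{IronWorks} = 42.625 + 0.375p_{FlexHub}.
By symmetry p_{FlexHub} = p_{IronWorks}; substituting into the reaction function, 0.625p_{IronWorks} = 42.625 and p_{IronWorks} = 68.2.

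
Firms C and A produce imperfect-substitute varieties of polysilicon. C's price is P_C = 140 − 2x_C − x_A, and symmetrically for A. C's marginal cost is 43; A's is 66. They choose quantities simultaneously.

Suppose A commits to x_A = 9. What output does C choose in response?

Firm C's profit: π = x_C(140 − 2x_C − x_A) − 43x_C.
∂π/∂x_C = 97 − 4x_C − x_A = 0 ⇒ x_C = 24.25 − 0.25x_A.
At x_A = 9: x_C = 24.25 − 0.25·9 = 22.

22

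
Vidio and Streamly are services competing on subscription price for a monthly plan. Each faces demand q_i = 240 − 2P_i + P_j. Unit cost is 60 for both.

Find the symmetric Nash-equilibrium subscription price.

Vidio's profit: π = (P_{Vidio} − 60)(240 − 2P_{Vidio} + P_{Streamly}).
∂π/∂P_{Vidio} = 360 − 4P_{Vidio} + P_{Streamly} = 0 ⇒ P_{Vidio} = 90 + 0.25P_{Streamly}.
By symmetry P_{Streamly} = P_{Vidio}; substituting into the reaction function, 0.75P_{Vidio} = 90 and P_{Vidio} = 120.

120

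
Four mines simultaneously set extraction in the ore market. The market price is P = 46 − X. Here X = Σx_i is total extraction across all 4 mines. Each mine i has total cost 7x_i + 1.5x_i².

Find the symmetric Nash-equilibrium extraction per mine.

4.875

A representative mine's profit is π_i = x_i(46 − X) − 7x_i − 1.5x_i², with X = x_i + Σ_{j≠i} x_j.
First-order condition: 39 − 5x_i − Σ_{j≠i} x_j = 0.
In a symmetric equilibrium every mine chooses the same x, so Σ_{j≠i} x_j = 3x. The condition becomes 39 − 8x = 0, giving x = 39/8 = 4.875.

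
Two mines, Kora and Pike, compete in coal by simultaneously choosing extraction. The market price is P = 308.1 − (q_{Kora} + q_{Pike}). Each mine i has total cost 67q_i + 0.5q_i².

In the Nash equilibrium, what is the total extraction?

Mine Kora's profit: π = q_{Kora}(308.1 − (q_{Kora} + q_{Pike})) − 67q_{Kora} − 0.5q_{Kora}².
∂π/∂q_{Kora} = 241.1 − 3q_{Kora} − q_{Pike} = 0, so q_{Kora} = 2411/30 − (1/3)q_{Pike}.
By symmetry q_{Pike} = q_{Kora}; substituting into the reaction function, (4/3)q_{Kora} = 2411/30 and q_{Kora} = 60.275.
Total extraction: 60.275 + 60.275 = 120.55.

120.55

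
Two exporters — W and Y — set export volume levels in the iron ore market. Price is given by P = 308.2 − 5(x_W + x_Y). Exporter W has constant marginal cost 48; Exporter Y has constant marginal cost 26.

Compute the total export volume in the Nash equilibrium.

36.16

Exporter W's profit: π = x_W(308.2 − 5(x_W + x_Y)) − 48x_W.
∂π/∂x_W = 260.2 − 10x_W − 5x_Y = 0, so x_W = 26.02 − 0.5x_Y.
By the same steps for Y: x_Y = 28.22 − 0.5x_W.
Solving the two reaction functions simultaneously: (1 − (−0.5)(−0.5))x_W = 26.02 − 0.5·28.22, so 0.75x_W = 11.91 and x_W = 15.88.
Then x_Y = 28.22 − 0.5·15.88 = 20.28.
Total export volume: 15.88 + 20.28 = 36.16.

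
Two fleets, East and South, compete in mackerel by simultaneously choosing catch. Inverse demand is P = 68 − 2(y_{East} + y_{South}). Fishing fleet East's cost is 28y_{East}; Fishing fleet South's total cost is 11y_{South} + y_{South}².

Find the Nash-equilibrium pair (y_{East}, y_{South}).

Fishing fleet East's profit: π = y_{East}(68 − 2(y_{East} + y_{South})) − 28y_{East}.
∂π/∂y_{East} = 40 − 4y_{East} − 2y_{South} = 0, so y_{East} = 10 − 0.5y_{South}.
For South: ∂π/∂y_{South} = 57 − 6y_{South} − 2y_{East} = 0 ⇒ y_{South} = 9.5 − (1/3)y_{East}.
Substituting the second reaction function into the first: y_{East} = 10 − 0.5(9.5 − (1/3)y_{East}), which gives (5/6)y_{East} = 5.25 ⇒ y_{East} = 6.3.
Then y_{South} = 9.5 − (1/3)·6.3 = 7.4.

6.3, 7.4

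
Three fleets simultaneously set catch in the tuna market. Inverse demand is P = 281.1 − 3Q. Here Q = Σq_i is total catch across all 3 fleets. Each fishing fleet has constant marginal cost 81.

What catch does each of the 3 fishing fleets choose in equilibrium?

A representative fishing fleet's profit is π_i = q_i(281.1 − 3Q) − 81q_i, with Q = q_i + Σ_{j≠i} q_j.
First-order condition: 200.1 − 6q_i − 3Σ_{j≠i} q_j = 0.
In a symmetric equilibrium every fishing fleet chooses the same q, so Σ_{j≠i} q_j = 2q. The condition becomes 200.1 − 12q = 0, giving q = 200.1/12 = 16.675.

16.675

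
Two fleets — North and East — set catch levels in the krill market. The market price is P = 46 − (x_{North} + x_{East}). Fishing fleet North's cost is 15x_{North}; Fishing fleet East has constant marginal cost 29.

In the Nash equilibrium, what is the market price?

30

Fishing fleet North's profit: π = x_{North}(46 − (x_{North} + x_{East})) − 15x_{North}.
∂π/∂x_{North} = 31 − 2x_{North} − x_{East} = 0, so x_{North} = 15.5 − 0.5x_{East}.
By the same steps for East: x_{East} = 8.5 − 0.5x_{North}.
Plugging x_{East} into North's best response: x_{North} = 15.5 − 0.5(8.5 − 0.5x_{North}) ⇒ 0.75x_{North} = 11.25, so x_{North} = 15.
Then x_{East} = 8.5 − 0.5·15 = 1.
Equilibrium price: P = 46 − 16 = 30.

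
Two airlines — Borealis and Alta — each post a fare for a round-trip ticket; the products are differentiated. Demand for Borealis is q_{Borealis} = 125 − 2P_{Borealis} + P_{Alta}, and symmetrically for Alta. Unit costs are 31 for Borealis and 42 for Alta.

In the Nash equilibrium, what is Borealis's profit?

Borealis's profit: π = (P_{Borealis} − 31)(125 − 2P_{Borealis} + P_{Alta}).
∂π/∂P_{Borealis} = 187 − 4P_{Borealis} + P_{Alta} = 0 ⇒ P_{Borealis} = 46.75 + 0.25P_{Alta}.
Similarly P_{Alta} = 52.25 + 0.25P_{Borealis}.
Plugging P_{Alta} into Borealis's best response: P_{Borealis} = 46.75 + 0.25(52.25 + 0.25P_{Borealis}) ⇒ 0.9375P_{Borealis} = 59.8125, so P_{Borealis} = 63.8.
Then P_{Alta} = 52.25 + 0.25·63.8 = 68.2.
q_{Borealis} = 125 − 2·63.8 + 68.2 = 65.6.
Profit = (63.8 − 31)·65.6 = 2151.68.

2151.68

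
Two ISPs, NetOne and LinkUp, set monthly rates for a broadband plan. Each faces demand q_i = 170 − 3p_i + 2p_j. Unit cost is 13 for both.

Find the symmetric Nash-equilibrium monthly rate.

NetOne's profit: π = (p_{NetOne} − 13)(170 − 3p_{NetOne} + 2p_{LinkUp}).
∂π/∂p_{NetOne} = 209 − 6p_{NetOne} + 2p_{LinkUp} = 0 ⇒ p_{NetOne} = 209/6 + (1/3)p_{LinkUp}.
The game is symmetric, so in equilibrium p_{LinkUp} = p_{NetOne}: the reaction function gives (2/3)p_{NetOne} = 209/6, hence p_{NetOne} = 52.25.

52.25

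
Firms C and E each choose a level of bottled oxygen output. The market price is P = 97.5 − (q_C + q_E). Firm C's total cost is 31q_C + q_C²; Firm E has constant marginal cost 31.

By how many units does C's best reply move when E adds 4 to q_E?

Firm C's profit: π = q_C(97.5 − (q_C + q_E)) − 31q_C − q_C².
∂π/∂q_C = 66.5 − 4q_C − q_E = 0, so q_C = 16.625 − 0.25q_E.
The reaction-function slope is −0.25, so a 4-unit rise in q_E moves q_C by −0.25 × 4 = −1. C's best response falls — the actions are strategic substitutes.

-1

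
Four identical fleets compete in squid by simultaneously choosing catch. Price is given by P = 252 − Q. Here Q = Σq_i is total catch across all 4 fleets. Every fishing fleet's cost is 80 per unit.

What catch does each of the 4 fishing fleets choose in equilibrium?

34.4

A representative fishing fleet's profit is π_i = q_i(252 − Q) − 80q_i, with Q = q_i + Σ_{j≠i} q_j.
First-order condition: 172 − 2q_i − Σ_{j≠i} q_j = 0.
With identical fishing fleets, set every q_j = q: then 172 − 2q − 3q = 0, i.e. q = 172/5 = 34.4.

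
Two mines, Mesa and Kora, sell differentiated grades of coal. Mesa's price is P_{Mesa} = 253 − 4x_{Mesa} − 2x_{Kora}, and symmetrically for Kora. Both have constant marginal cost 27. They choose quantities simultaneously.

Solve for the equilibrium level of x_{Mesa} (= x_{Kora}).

22.6

Mine Mesa's profit: π = x_{Mesa}(253 − 4x_{Mesa} − 2x_{Kora}) − 27x_{Mesa}.
∂π/∂x_{Mesa} = 226 − 8x_{Mesa} − 2x_{Kora} = 0 ⇒ x_{Mesa} = 28.25 − 0.25x_{Kora}.
By symmetry x_{Kora} = x_{Mesa}; substituting into the reaction function, 1.25x_{Mesa} = 28.25 and x_{Mesa} = 22.6.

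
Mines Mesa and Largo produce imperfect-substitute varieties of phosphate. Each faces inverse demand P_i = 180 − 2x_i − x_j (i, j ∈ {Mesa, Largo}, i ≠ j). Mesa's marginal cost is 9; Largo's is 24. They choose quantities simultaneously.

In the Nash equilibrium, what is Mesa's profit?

2478.08

Mine Mesa's profit: π = x_{Mesa}(180 − 2x_{Mesa} − x_{Largo}) − 9x_{Mesa}.
∂π/∂x_{Mesa} = 171 − 4x_{Mesa} − x_{Largo} = 0 ⇒ x_{Mesa} = 42.75 − 0.25x_{Largo}.
Similarly x_{Largo} = 39 − 0.25x_{Mesa}.
Substituting the second reaction function into the first: x_{Mesa} = 42.75 − 0.25(39 − 0.25x_{Mesa}), which gives 0.9375x_{Mesa} = 33 ⇒ x_{Mesa} = 35.2.
Then x_{Largo} = 39 − 0.25·35.2 = 30.2.
P_{Mesa} = 180 − 2·35.2 − 30.2 = 79.4.
Profit = (79.4 − 9)·35.2 = 2478.08.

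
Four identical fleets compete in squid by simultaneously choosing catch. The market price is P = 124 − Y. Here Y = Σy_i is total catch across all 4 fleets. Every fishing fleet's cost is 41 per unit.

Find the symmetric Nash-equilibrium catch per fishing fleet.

A representative fishing fleet's profit is π_i = y_i(124 − Y) − 41y_i, with Y = y_i + Σ_{j≠i} y_j.
First-order condition: 83 − 2y_i − Σ_{j≠i} y_j = 0.
Imposing symmetry (y_j = y for all j) turns Σ_{j≠i} y_j into 3y, so 83 = 5y and y = 16.6.

16.6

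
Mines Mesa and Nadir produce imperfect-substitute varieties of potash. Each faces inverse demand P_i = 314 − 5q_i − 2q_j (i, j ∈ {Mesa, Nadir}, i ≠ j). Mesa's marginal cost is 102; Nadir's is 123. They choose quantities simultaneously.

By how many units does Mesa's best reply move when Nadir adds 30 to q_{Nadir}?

-6

Mine Mesa's profit: π = q_{Mesa}(314 − 5q_{Mesa} − 2q_{Nadir}) − 102q_{Mesa}.
∂π/∂q_{Mesa} = 212 − 10q_{Mesa} − 2q_{Nadir} = 0 ⇒ q_{Mesa} = 21.2 − 0.2q_{Nadir}.
The reaction-function slope is −0.2, so a 30-unit rise in q_{Nadir} moves q_{Mesa} by −0.2 × 30 = −6. Mesa's best response falls — the actions are strategic substitutes.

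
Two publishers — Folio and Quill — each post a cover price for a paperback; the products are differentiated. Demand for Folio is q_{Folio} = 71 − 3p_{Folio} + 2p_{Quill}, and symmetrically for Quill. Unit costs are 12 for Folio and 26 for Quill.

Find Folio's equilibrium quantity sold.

52.125

Folio's profit: π = (p_{Folio} − 12)(71 − 3p_{Folio} + 2p_{Quill}).
∂π/∂p_{Folio} = 107 − 6p_{Folio} + 2p_{Quill} = 0 ⇒ p_{Folio} = 107/6 + (1/3)p_{Quill}.
Similarly p_{Quill} = 149/6 + (1/3)p_{Folio}.
Plugging p_{Quill} into Folio's best response: p_{Folio} = 107/6 + (1/3)(149/6 + (1/3)p_{Folio}) ⇒ (8/9)p_{Folio} = 235/9, so p_{Folio} = 29.375.
Then p_{Quill} = 149/6 + (1/3)·29.375 = 34.625.
q_{Folio} = 71 − 3·29.375 + 2·34.625 = 52.125.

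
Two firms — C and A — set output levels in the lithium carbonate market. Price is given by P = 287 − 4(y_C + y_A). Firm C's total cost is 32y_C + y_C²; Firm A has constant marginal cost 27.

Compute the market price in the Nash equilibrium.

125.75

Firm C's profit: π = y_C(287 − 4(y_C + y_A)) − 32y_C − y_C².
∂π/∂y_C = 255 − 10y_C − 4y_A = 0, so y_C = 25.5 − 0.4y_A.
For A: ∂π/∂y_A = 260 − 8y_A − 4y_C = 0 ⇒ y_A = 32.5 − 0.5y_C.
Plugging y_A into C's best response: y_C = 25.5 − 0.4(32.5 − 0.5y_C) ⇒ 0.8y_C = 12.5, so y_C = 15.625.
Then y_A = 32.5 − 0.5·15.625 = 24.6875.
Equilibrium price: P = 287 − 4·40.3125 = 125.75.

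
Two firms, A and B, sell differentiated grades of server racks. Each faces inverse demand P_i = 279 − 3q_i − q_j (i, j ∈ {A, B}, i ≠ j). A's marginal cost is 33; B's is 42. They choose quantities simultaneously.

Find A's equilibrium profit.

Firm A's profit: π = q_A(279 − 3q_A − q_B) − 33q_A.
∂π/∂q_A = 246 − 6q_A − q_B = 0 ⇒ q_A = 41 − (1/6)q_B.
Similarly q_B = 39.5 − (1/6)q_A.
Plugging q_B into A's best response: q_A = 41 − (1/6)(39.5 − (1/6)q_A) ⇒ (35/36)q_A = 413/12, so q_A = 35.4.
Then q_B = 39.5 − (1/6)·35.4 = 33.6.
P_A = 279 − 3·35.4 − 33.6 = 139.2.
Profit = (139.2 − 33)·35.4 = 3759.48.

3759.48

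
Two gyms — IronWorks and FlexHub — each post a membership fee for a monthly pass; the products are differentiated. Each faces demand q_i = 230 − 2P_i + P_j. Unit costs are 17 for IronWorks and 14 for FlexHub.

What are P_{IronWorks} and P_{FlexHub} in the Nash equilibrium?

87.6, 86.4

IronWorks's profit: π = (P_{IronWorks} − 17)(230 − 2P_{IronWorks} + P_{FlexHub}).
∂π/∂P_{IronWorks} = 264 − 4P_{IronWorks} + P_{FlexHub} = 0 ⇒ P_{IronWorks} = 66 + 0.25P_{FlexHub}.
Similarly P_{FlexHub} = 64.5 + 0.25P_{IronWorks}.
Substituting the second reaction function into the first: P_{IronWorks} = 66 + 0.25(64.5 + 0.25P_{IronWorks}), which gives 0.9375P_{IronWorks} = 82.125 ⇒ P_{IronWorks} = 87.6.
Then P_{FlexHub} = 64.5 + 0.25·87.6 = 86.4.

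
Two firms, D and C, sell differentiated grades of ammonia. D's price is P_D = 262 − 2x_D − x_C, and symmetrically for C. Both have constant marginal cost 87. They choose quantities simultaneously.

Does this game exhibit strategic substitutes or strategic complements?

Firm D's profit: π = x_D(262 − 2x_D − x_C) − 87x_D.
∂π/∂x_D = 175 − 4x_D − x_C = 0 ⇒ x_D = 43.75 − 0.25x_C.
The best-response slope dx_D/dx_C = −0.25 < 0: the reaction function is downward-sloping, so the choices are strategic substitutes.

strategic substitutes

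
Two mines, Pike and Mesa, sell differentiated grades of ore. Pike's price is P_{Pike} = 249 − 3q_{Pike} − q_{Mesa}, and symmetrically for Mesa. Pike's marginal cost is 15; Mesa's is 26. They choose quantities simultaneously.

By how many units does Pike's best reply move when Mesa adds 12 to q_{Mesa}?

-2

Mine Pike's profit: π = q_{Pike}(249 − 3q_{Pike} − q_{Mesa}) − 15q_{Pike}.
∂π/∂q_{Pike} = 234 − 6q_{Pike} − q_{Mesa} = 0 ⇒ q_{Pike} = 39 − (1/6)q_{Mesa}.
The reaction-function slope is −1/6, so a 12-unit rise in q_{Mesa} moves q_{Pike} by −1/6 × 12 = −2. Pike's best response falls — the actions are strategic substitutes.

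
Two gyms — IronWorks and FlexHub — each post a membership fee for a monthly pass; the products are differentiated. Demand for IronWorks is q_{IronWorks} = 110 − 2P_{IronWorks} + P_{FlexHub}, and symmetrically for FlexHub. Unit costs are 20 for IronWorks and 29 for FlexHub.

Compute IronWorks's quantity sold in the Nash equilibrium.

62.4

IronWorks's profit: π = (P_{IronWorks} − 20)(110 − 2P_{IronWorks} + P_{FlexHub}).
∂π/∂P_{IronWorks} = 150 − 4P_{IronWorks} + P_{FlexHub} = 0 ⇒ P_{IronWorks} = 37.5 + 0.25P_{FlexHub}.
Similarly P_{FlexHub} = 42 + 0.25P_{IronWorks}.
Solving the two reaction functions simultaneously: (1 − (0.25)(0.25))P_{IronWorks} = 37.5 + 0.25·42, so 0.9375P_{IronWorks} = 48 and P_{IronWorks} = 51.2.
Then P_{FlexHub} = 42 + 0.25·51.2 = 54.8.
q_{IronWorks} = 110 − 2·51.2 + 54.8 = 62.4.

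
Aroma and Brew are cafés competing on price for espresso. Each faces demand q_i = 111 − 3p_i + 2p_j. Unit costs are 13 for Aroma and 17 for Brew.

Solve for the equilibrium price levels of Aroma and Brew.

38.25, 39.75

Aroma's profit: π = (p_{Aroma} − 13)(111 − 3p_{Aroma} + 2p_{Brew}).
∂π/∂p_{Aroma} = 150 − 6p_{Aroma} + 2p_{Brew} = 0 ⇒ p_{Aroma} = 25 + (1/3)p_{Brew}.
Similarly p_{Brew} = 27 + (1/3)p_{Aroma}.
Solving the two reaction functions simultaneously: (1 − (1/3)(1/3))p_{Aroma} = 25 + (1/3)·27, so (8/9)p_{Aroma} = 34 and p_{Aroma} = 38.25.
Then p_{Brew} = 27 + (1/3)·38.25 = 39.75.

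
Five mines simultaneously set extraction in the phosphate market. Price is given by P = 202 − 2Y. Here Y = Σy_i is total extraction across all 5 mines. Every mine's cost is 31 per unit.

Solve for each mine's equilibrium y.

A representative mine's profit is π_i = y_i(202 − 2Y) − 31y_i, with Y = y_i + Σ_{j≠i} y_j.
First-order condition: 171 − 4y_i − 2Σ_{j≠i} y_j = 0.
With identical mines, set every y_j = y: then 171 − 4y − 8y = 0, i.e. y = 171/12 = 14.25.

14.25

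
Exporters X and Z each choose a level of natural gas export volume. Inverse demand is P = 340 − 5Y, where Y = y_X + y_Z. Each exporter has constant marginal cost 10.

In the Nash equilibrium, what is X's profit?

Exporter X's profit: π = y_X(340 − 5(y_X + y_Z)) − 10y_X.
∂π/∂y_X = 330 − 10y_X − 5y_Z = 0, so y_X = 33 − 0.5y_Z.
By symmetry y_Z = y_X; substituting into the reaction function, 1.5y_X = 33 and y_X = 22.
Price P = 340 − 5·44 = 120.
X's profit: (120 − 10)·22 = 2420.

2420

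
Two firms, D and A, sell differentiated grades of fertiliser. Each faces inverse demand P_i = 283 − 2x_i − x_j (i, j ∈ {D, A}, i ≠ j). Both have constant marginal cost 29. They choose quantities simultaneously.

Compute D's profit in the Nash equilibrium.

Firm D's profit: π = x_D(283 − 2x_D − x_A) − 29x_D.
∂π/∂x_D = 254 − 4x_D − x_A = 0 ⇒ x_D = 63.5 − 0.25x_A.
Setting x_D = x_A in the reaction function: x_D = 63.5 − 0.25x_D, so x_D = 63.5 / 1.25 = 50.8.
P_D = 283 − 2·50.8 − 50.8 = 130.6.
Profit = (130.6 − 29)·50.8 = 5161.28.

5161.28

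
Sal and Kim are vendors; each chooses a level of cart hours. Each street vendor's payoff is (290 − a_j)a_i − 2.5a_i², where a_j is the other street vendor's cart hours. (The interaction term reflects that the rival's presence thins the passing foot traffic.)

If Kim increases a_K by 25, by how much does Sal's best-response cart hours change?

-5

Sal's payoff is (290 − a_K)a_S − 2.5a_S².
∂π/∂a_S = 290 − a_K − 5a_S = 0, so a_S = 58 − 0.2a_K.
The reaction-function slope is −0.2, so a 25-unit rise in a_K moves a_S by −0.2 × 25 = −5. Sal's best response falls — the actions are strategic substitutes.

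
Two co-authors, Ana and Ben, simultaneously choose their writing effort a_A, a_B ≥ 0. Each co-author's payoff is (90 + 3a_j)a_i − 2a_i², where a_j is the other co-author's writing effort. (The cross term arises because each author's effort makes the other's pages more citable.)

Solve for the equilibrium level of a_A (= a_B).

90

Ana's payoff is (90 + 3a_B)a_A − 2a_A².
∂π/∂a_A = 90 + 3a_B − 4a_A = 0, so a_A = 22.5 + 0.75a_B.
The game is symmetric, so in equilibrium a_B = a_A: the reaction function gives 0.25a_A = 22.5, hence a_A = 90.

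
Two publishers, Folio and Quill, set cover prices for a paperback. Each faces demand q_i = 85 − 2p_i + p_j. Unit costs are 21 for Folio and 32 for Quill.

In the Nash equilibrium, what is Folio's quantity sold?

45.6

Folio's profit: π = (p_{Folio} − 21)(85 − 2p_{Folio} + p_{Quill}).
∂π/∂p_{Folio} = 127 − 4p_{Folio} + p_{Quill} = 0 ⇒ p_{Folio} = 31.75 + 0.25p_{Quill}.
Similarly p_{Quill} = 37.25 + 0.25p_{Folio}.
Substituting the second reaction function into the first: p_{Folio} = 31.75 + 0.25(37.25 + 0.25p_{Folio}), which gives 0.9375p_{Folio} = 41.0625 ⇒ p_{Folio} = 43.8.
Then p_{Quill} = 37.25 + 0.25·43.8 = 48.2.
q_{Folio} = 85 − 2·43.8 + 48.2 = 45.6.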